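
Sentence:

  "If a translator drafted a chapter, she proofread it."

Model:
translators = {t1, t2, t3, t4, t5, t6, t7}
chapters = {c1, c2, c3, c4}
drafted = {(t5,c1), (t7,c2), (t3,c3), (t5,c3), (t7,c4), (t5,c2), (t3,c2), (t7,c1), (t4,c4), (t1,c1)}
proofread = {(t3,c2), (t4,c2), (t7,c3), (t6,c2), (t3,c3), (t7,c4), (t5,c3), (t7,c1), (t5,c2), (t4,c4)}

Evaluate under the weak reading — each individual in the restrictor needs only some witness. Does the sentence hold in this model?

False

"it" takes "a chapter" as antecedent — a donkey pronoun bound across the clause boundary.
Weak reading: every translator t with some drafted-chapter has at least one drafted-chapter c such that proofread(t,c).
Per translator: t1:✗  t3:✓  t4:✓  t5:✓  t7:✓
t1 has no witness among its drafted-chapters.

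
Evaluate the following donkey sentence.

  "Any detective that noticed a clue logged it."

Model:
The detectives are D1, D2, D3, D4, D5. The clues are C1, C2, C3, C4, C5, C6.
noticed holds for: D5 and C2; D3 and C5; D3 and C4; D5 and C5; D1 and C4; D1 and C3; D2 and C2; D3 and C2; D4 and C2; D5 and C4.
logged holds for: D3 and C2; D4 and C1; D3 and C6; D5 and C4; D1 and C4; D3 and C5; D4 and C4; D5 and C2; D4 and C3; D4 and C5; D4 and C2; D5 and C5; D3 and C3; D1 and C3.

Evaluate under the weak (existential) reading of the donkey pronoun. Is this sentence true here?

False

"it" takes "a clue" as antecedent — a donkey pronoun bound across the clause boundary.
Weak reading: every detective d with some noticed-clue has at least one noticed-clue c such that logged(d,c).
Per detective: D1:✓  D2:✗  D3:✓  D4:✓  D5:✓
D2 has no witness among its noticed-clues.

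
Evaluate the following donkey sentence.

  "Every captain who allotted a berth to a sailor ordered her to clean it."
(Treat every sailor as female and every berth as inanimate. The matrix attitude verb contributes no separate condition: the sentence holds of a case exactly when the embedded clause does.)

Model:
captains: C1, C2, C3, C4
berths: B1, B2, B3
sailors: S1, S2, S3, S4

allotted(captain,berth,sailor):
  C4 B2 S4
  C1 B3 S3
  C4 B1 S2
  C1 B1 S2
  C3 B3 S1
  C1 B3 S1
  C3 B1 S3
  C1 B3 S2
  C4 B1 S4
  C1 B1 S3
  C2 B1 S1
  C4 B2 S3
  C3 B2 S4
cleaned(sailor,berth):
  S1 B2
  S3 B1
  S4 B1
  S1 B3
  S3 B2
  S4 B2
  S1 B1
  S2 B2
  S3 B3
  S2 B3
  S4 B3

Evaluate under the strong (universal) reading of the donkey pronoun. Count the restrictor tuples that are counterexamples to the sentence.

2

"her" takes "a sailor" as antecedent and "it" takes "a berth"; both are donkey pronouns co-varying with the restrictor.
Strong reading: for every (c,b,s) with allotted(c,b,s), cleaned(s,b).
Restrictor triples: (C1,B1,S2)→cleaned(S2,B1) ✗  (C1,B1,S3)→cleaned(S3,B1) ✓  (C1,B3,S1)→cleaned(S1,B3) ✓  (C1,B3,S2)→cleaned(S2,B3) ✓  (C1,B3,S3)→cleaned(S3,B3) ✓  (C2,B1,S1)→cleaned(S1,B1) ✓  (C3,B1,S3)→cleaned(S3,B1) ✓  (C3,B2,S4)→cleaned(S4,B2) ✓  (C3,B3,S1)→cleaned(S1,B3) ✓  (C4,B1,S2)→cleaned(S2,B1) ✗  (C4,B1,S4)→cleaned(S4,B1) ✓  (C4,B2,S3)→cleaned(S3,B2) ✓  (C4,B2,S4)→cleaned(S4,B2) ✓
Counterexamples (restrictor triples failing the scope): 2.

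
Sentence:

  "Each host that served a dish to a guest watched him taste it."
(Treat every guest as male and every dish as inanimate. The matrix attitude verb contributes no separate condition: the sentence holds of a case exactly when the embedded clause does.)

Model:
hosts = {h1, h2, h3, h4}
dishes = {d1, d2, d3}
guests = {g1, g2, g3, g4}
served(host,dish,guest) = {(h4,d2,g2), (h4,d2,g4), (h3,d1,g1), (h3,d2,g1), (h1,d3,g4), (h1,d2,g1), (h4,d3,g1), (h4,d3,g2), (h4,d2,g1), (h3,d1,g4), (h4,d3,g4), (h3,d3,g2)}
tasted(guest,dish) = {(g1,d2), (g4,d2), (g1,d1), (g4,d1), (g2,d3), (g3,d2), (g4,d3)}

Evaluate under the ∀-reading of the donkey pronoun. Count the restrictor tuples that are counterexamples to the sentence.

2

"him" takes "a guest" as antecedent and "it" takes "a dish"; both are donkey pronouns co-varying with the restrictor.
Strong reading: for every (h,d,g) with served(h,d,g), tasted(g,d).
Restrictor triples: (h1,d2,g1)→tasted(g1,d2) ✓  (h1,d3,g4)→tasted(g4,d3) ✓  (h3,d1,g1)→tasted(g1,d1) ✓  (h3,d1,g4)→tasted(g4,d1) ✓  (h3,d2,g1)→tasted(g1,d2) ✓  (h3,d3,g2)→tasted(g2,d3) ✓  (h4,d2,g1)→tasted(g1,d2) ✓  (h4,d2,g2)→tasted(g2,d2) ✗  (h4,d2,g4)→tasted(g4,d2) ✓  (h4,d3,g1)→tasted(g1,d3) ✗  (h4,d3,g2)→tasted(g2,d3) ✓  (h4,d3,g4)→tasted(g4,d3) ✓
Counterexamples (restrictor triples failing the scope): 2.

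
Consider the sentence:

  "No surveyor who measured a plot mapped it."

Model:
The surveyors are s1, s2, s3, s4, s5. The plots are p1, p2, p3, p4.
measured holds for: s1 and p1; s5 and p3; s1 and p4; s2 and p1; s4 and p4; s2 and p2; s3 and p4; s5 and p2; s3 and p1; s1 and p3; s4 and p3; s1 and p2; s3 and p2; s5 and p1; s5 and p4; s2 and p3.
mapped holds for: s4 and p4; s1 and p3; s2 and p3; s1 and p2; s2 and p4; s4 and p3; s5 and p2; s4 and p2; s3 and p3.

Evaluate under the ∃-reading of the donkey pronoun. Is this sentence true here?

"it" takes "a plot" as antecedent — a donkey pronoun bound across the clause boundary.
Truth condition: for no (s,p) with measured(s,p) does mapped(s,p) hold.
Restrictor pairs — does the scope hold? (s1,p1):fails  (s1,p2):holds  (s1,p3):holds  (s1,p4):fails  (s2,p1):fails  (s2,p2):fails  (s2,p3):holds  (s3,p1):fails  (s3,p2):fails  (s3,p4):fails  (s4,p3):holds  (s4,p4):holds  (s5,p1):fails  (s5,p2):holds  (s5,p3):fails  (s5,p4):fails
Scope holds for 6 pair(s), so the sentence is false.

False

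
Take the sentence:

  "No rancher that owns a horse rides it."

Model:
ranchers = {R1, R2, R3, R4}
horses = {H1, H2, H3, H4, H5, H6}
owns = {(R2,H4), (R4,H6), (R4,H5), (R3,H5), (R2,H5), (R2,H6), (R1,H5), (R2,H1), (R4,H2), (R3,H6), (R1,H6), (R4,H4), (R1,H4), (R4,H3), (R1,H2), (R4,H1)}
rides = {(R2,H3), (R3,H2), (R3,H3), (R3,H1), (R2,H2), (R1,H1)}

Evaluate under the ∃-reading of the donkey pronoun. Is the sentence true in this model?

"it" takes "a horse" as antecedent — a donkey pronoun bound across the clause boundary.
Truth condition: for no (r,h) with owns(r,h) does rides(r,h) hold.
Restrictor pairs — does the scope hold? (R1,H2):fails  (R1,H4):fails  (R1,H5):fails  (R1,H6):fails  (R2,H1):fails  (R2,H4):fails  (R2,H5):fails  (R2,H6):fails  (R3,H5):fails  (R3,H6):fails  (R4,H1):fails  (R4,H2):fails  (R4,H3):fails  (R4,H4):fails  (R4,H5):fails  (R4,H6):fails
Scope holds for no restrictor pair, so the sentence is true.

True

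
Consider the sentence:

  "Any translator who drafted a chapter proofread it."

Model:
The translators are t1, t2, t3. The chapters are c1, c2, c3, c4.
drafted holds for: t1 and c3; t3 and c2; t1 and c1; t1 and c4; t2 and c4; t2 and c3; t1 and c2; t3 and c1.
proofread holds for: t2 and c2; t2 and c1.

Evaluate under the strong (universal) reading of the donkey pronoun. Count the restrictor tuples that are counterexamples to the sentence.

"it" takes "a chapter" as antecedent — a donkey pronoun bound across the clause boundary.
Strong reading: for every (t,c) with drafted(t,c), proofread(t,c).
Restrictor pairs: (t1,c1) ✗  (t1,c2) ✗  (t1,c3) ✗  (t1,c4) ✗  (t2,c3) ✗  (t2,c4) ✗  (t3,c1) ✗  (t3,c2) ✗
Counterexamples (restrictor pairs failing the scope): 8.

8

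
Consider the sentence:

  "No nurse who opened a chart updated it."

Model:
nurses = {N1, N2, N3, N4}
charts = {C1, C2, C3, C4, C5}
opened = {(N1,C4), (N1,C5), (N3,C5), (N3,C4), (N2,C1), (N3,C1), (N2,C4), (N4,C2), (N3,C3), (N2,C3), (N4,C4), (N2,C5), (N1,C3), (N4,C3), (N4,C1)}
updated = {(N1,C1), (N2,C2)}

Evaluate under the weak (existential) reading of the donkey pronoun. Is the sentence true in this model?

True

"it" takes "a chart" as antecedent — a donkey pronoun bound across the clause boundary.
Truth condition: for no (n,c) with opened(n,c) does updated(n,c) hold.
Restrictor pairs — does the scope hold? (N1,C3):fails  (N1,C4):fails  (N1,C5):fails  (N2,C1):fails  (N2,C3):fails  (N2,C4):fails  (N2,C5):fails  (N3,C1):fails  (N3,C3):fails  (N3,C4):fails  (N3,C5):fails  (N4,C1):fails  (N4,C2):fails  (N4,C3):fails  (N4,C4):fails
Scope holds for no restrictor pair, so the sentence is true.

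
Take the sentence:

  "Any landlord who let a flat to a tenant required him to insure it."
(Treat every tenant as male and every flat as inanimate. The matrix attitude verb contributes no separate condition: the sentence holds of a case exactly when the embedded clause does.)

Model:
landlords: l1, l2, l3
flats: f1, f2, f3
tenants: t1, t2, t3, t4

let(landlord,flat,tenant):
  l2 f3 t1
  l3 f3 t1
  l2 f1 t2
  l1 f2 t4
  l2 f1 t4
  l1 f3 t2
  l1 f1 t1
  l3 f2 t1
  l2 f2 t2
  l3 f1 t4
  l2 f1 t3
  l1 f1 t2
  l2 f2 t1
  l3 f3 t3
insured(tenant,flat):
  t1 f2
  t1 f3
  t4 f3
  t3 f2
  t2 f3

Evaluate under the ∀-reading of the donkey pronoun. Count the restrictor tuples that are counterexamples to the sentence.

9

"him" takes "a tenant" as antecedent and "it" takes "a flat"; both are donkey pronouns co-varying with the restrictor.
Strong reading: for every (l,f,t) with let(l,f,t), insured(t,f).
Restrictor triples: (l1,f1,t1)→insured(t1,f1) ✗  (l1,f1,t2)→insured(t2,f1) ✗  (l1,f2,t4)→insured(t4,f2) ✗  (l1,f3,t2)→insured(t2,f3) ✓  (l2,f1,t2)→insured(t2,f1) ✗  (l2,f1,t3)→insured(t3,f1) ✗  (l2,f1,t4)→insured(t4,f1) ✗  (l2,f2,t1)→insured(t1,f2) ✓  (l2,f2,t2)→insured(t2,f2) ✗  (l2,f3,t1)→insured(t1,f3) ✓  (l3,f1,t4)→insured(t4,f1) ✗  (l3,f2,t1)→insured(t1,f2) ✓  (l3,f3,t1)→insured(t1,f3) ✓  (l3,f3,t3)→insured(t3,f3) ✗
Counterexamples (restrictor triples failing the scope): 9.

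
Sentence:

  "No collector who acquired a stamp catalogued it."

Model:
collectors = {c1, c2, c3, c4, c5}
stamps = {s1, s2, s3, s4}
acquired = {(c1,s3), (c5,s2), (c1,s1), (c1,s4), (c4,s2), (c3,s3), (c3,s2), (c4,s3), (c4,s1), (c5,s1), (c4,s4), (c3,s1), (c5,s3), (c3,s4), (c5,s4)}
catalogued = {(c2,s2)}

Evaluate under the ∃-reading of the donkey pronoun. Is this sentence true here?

True

"it" takes "a stamp" as antecedent — a donkey pronoun bound across the clause boundary.
Truth condition: for no (c,s) with acquired(c,s) does catalogued(c,s) hold.
Restrictor pairs — does the scope hold? (c1,s1):fails  (c1,s3):fails  (c1,s4):fails  (c3,s1):fails  (c3,s2):fails  (c3,s3):fails  (c3,s4):fails  (c4,s1):fails  (c4,s2):fails  (c4,s3):fails  (c4,s4):fails  (c5,s1):fails  (c5,s2):fails  (c5,s3):fails  (c5,s4):fails
Scope holds for no restrictor pair, so the sentence is true.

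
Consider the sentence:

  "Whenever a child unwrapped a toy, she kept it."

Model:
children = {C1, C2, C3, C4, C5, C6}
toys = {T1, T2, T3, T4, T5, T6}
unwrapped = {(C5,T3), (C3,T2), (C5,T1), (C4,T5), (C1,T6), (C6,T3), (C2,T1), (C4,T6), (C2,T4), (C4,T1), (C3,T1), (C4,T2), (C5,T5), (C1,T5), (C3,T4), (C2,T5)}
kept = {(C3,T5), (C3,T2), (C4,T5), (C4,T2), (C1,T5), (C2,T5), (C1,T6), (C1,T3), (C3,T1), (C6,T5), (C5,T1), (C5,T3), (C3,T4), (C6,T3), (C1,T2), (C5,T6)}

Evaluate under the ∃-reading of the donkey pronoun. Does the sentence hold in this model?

"it" takes "a toy" as antecedent — a donkey pronoun bound across the clause boundary.
Weak reading: every child c with some unwrapped-toy has at least one unwrapped-toy t such that kept(c,t).
Per child: C1:✓  C2:✓  C3:✓  C4:✓  C5:✓  C6:✓
Every child in the restrictor has a witness.

True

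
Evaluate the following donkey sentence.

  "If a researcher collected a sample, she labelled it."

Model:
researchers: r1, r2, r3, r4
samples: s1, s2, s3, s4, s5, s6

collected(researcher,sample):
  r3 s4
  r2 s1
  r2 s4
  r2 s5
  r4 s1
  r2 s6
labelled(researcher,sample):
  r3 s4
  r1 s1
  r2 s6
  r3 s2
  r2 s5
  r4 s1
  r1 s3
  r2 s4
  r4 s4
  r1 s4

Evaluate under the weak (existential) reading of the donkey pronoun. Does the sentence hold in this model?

True

"it" takes "a sample" as antecedent — a donkey pronoun bound across the clause boundary.
Weak reading: every researcher r with some collected-sample has at least one collected-sample s such that labelled(r,s).
Per researcher: r2:✓  r3:✓  r4:✓
Every researcher in the restrictor has a witness.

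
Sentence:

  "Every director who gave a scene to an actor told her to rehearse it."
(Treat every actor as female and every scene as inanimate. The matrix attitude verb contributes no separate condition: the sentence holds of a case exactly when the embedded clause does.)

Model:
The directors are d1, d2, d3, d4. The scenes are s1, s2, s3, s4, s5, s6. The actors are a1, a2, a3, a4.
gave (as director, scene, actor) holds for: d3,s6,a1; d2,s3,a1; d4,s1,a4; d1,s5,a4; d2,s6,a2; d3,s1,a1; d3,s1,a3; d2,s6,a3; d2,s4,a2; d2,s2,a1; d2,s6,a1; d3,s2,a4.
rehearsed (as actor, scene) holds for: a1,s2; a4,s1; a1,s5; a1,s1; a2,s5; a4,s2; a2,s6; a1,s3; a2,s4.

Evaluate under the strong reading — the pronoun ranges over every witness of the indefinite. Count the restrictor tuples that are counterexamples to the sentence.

"her" takes "an actor" as antecedent and "it" takes "a scene"; both are donkey pronouns co-varying with the restrictor.
Strong reading: for every (d,s,a) with gave(d,s,a), rehearsed(a,s).
Restrictor triples: (d1,s5,a4)→rehearsed(a4,s5) ✗  (d2,s2,a1)→rehearsed(a1,s2) ✓  (d2,s3,a1)→rehearsed(a1,s3) ✓  (d2,s4,a2)→rehearsed(a2,s4) ✓  (d2,s6,a1)→rehearsed(a1,s6) ✗  (d2,s6,a2)→rehearsed(a2,s6) ✓  (d2,s6,a3)→rehearsed(a3,s6) ✗  (d3,s1,a1)→rehearsed(a1,s1) ✓  (d3,s1,a3)→rehearsed(a3,s1) ✗  (d3,s2,a4)→rehearsed(a4,s2) ✓  (d3,s6,a1)→rehearsed(a1,s6) ✗  (d4,s1,a4)→rehearsed(a4,s1) ✓
Counterexamples (restrictor triples failing the scope): 5.

5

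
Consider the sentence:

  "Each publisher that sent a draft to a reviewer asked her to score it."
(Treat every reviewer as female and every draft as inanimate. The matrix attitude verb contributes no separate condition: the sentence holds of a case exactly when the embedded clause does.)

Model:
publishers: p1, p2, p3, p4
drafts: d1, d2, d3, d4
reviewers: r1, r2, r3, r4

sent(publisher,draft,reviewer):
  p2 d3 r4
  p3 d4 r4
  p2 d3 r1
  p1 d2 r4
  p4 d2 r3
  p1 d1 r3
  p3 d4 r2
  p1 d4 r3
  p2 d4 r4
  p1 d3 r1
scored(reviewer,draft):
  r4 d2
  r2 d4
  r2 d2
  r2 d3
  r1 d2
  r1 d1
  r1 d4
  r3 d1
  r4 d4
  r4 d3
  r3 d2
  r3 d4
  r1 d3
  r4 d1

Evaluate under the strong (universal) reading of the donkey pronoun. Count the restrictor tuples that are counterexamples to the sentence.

"her" takes "a reviewer" as antecedent and "it" takes "a draft"; both are donkey pronouns co-varying with the restrictor.
Strong reading: for every (p,d,r) with sent(p,d,r), scored(r,d).
Restrictor triples: (p1,d1,r3)→scored(r3,d1) ✓  (p1,d2,r4)→scored(r4,d2) ✓  (p1,d3,r1)→scored(r1,d3) ✓  (p1,d4,r3)→scored(r3,d4) ✓  (p2,d3,r1)→scored(r1,d3) ✓  (p2,d3,r4)→scored(r4,d3) ✓  (p2,d4,r4)→scored(r4,d4) ✓  (p3,d4,r2)→scored(r2,d4) ✓  (p3,d4,r4)→scored(r4,d4) ✓  (p4,d2,r3)→scored(r3,d2) ✓
Counterexamples (restrictor triples failing the scope): 0.

0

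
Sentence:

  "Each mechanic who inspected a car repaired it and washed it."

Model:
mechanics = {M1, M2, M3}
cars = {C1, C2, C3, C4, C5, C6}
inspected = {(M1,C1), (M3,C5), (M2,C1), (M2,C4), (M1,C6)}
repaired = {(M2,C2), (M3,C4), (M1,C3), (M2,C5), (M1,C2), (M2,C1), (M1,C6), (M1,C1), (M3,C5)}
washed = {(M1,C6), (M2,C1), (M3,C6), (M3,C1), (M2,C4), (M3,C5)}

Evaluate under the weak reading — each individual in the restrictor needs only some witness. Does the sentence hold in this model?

"it" takes "a car" as antecedent — a donkey pronoun bound across the clause boundary.
Weak reading: every mechanic m with some inspected-car has at least one inspected-car c such that repaired(m,c) ∧ washed(m,c).
Per mechanic: M1:✓  M2:✓  M3:✓
Every mechanic in the restrictor has a witness.

True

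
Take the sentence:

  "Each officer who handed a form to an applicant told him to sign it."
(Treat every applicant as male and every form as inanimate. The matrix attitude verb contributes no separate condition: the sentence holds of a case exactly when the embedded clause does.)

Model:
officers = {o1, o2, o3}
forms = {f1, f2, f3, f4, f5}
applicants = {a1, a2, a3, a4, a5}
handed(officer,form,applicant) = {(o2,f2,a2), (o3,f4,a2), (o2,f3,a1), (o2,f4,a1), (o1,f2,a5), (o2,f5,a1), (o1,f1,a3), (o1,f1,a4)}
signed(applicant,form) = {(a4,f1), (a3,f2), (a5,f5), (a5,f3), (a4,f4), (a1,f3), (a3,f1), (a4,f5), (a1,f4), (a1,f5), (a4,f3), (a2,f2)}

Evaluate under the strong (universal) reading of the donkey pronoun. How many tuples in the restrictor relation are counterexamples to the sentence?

"him" takes "an applicant" as antecedent and "it" takes "a form"; both are donkey pronouns co-varying with the restrictor.
Strong reading: for every (o,f,a) with handed(o,f,a), signed(a,f).
Restrictor triples: (o1,f1,a3)→signed(a3,f1) ✓  (o1,f1,a4)→signed(a4,f1) ✓  (o1,f2,a5)→signed(a5,f2) ✗  (o2,f2,a2)→signed(a2,f2) ✓  (o2,f3,a1)→signed(a1,f3) ✓  (o2,f4,a1)→signed(a1,f4) ✓  (o2,f5,a1)→signed(a1,f5) ✓  (o3,f4,a2)→signed(a2,f4) ✗
Counterexamples (restrictor triples failing the scope): 2.

2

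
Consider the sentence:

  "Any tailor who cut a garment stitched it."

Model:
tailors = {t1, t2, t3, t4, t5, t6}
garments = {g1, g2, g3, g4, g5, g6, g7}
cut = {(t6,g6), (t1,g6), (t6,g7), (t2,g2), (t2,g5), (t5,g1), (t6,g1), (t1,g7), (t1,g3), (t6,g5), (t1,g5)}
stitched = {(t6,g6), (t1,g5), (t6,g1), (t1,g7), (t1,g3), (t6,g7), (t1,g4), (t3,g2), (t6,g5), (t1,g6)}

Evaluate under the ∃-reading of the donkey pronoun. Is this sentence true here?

"it" takes "a garment" as antecedent — a donkey pronoun bound across the clause boundary.
Weak reading: every tailor t with some cut-garment has at least one cut-garment g such that stitched(t,g).
Per tailor: t1:✓  t2:✗  t5:✗  t6:✓
t2 has no witness among its cut-garments.

False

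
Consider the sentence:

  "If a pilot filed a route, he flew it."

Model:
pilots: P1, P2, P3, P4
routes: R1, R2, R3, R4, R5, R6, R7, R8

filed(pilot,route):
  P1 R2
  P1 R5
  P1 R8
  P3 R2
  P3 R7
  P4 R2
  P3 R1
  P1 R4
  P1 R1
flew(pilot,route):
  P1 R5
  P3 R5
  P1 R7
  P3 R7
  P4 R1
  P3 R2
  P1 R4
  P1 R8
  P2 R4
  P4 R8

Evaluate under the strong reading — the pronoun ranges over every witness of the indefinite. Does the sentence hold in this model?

"it" takes "a route" as antecedent — a donkey pronoun bound across the clause boundary.
Strong reading: for every (p,r) with filed(p,r), flew(p,r).
Restrictor pairs: (P1,R1) ✗  (P1,R2) ✗  (P1,R4) ✓  (P1,R5) ✓  (P1,R8) ✓  (P3,R1) ✗  (P3,R2) ✓  (P3,R7) ✓  (P4,R2) ✗
Counterexample: (P1,R1) is in filed but fails the scope.

False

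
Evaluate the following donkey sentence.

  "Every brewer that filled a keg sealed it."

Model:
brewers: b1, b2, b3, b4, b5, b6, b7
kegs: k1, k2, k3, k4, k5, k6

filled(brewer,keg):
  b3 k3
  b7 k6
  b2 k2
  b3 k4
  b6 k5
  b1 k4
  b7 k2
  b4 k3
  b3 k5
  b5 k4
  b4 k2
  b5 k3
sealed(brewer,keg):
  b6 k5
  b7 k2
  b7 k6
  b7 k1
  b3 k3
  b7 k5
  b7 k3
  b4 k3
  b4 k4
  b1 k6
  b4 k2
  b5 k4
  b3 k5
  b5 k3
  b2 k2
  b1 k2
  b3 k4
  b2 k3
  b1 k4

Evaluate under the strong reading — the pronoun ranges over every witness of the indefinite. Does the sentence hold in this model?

True

"it" takes "a keg" as antecedent — a donkey pronoun bound across the clause boundary.
Strong reading: for every (b,k) with filled(b,k), sealed(b,k).
Restrictor pairs: (b1,k4) ✓  (b2,k2) ✓  (b3,k3) ✓  (b3,k4) ✓  (b3,k5) ✓  (b4,k2) ✓  (b4,k3) ✓  (b5,k3) ✓  (b5,k4) ✓  (b6,k5) ✓  (b7,k2) ✓  (b7,k6) ✓
Every restrictor pair satisfies the scope.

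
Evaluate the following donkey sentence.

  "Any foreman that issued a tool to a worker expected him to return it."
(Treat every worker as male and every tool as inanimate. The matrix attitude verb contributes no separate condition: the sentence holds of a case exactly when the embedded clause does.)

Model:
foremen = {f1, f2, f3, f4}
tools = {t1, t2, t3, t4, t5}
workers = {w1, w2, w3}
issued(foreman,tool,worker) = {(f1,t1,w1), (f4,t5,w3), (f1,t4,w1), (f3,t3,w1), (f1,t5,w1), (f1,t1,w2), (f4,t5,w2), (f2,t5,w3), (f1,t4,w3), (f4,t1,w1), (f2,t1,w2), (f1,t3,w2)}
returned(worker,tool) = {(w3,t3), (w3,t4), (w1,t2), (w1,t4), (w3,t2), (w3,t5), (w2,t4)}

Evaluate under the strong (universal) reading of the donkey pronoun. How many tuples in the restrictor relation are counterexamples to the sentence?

8

"him" takes "a worker" as antecedent and "it" takes "a tool"; both are donkey pronouns co-varying with the restrictor.
Strong reading: for every (f,t,w) with issued(f,t,w), returned(w,t).
Restrictor triples: (f1,t1,w1)→returned(w1,t1) ✗  (f1,t1,w2)→returned(w2,t1) ✗  (f1,t3,w2)→returned(w2,t3) ✗  (f1,t4,w1)→returned(w1,t4) ✓  (f1,t4,w3)→returned(w3,t4) ✓  (f1,t5,w1)→returned(w1,t5) ✗  (f2,t1,w2)→returned(w2,t1) ✗  (f2,t5,w3)→returned(w3,t5) ✓  (f3,t3,w1)→returned(w1,t3) ✗  (f4,t1,w1)→returned(w1,t1) ✗  (f4,t5,w2)→returned(w2,t5) ✗  (f4,t5,w3)→returned(w3,t5) ✓
Counterexamples (restrictor triples failing the scope): 8.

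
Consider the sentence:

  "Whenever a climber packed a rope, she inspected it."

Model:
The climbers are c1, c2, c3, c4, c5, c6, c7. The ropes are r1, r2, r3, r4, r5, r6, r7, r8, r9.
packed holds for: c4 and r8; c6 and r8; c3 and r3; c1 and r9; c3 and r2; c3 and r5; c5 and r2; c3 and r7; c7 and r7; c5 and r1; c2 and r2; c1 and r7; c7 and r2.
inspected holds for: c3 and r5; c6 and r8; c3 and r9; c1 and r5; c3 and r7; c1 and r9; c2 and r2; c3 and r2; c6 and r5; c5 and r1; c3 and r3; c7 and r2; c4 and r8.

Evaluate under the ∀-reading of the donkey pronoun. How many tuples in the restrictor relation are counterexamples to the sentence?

3

"it" takes "a rope" as antecedent — a donkey pronoun bound across the clause boundary.
Strong reading: for every (c,r) with packed(c,r), inspected(c,r).
Restrictor pairs: (c1,r7) ✗  (c1,r9) ✓  (c2,r2) ✓  (c3,r2) ✓  (c3,r3) ✓  (c3,r5) ✓  (c3,r7) ✓  (c4,r8) ✓  (c5,r1) ✓  (c5,r2) ✗  (c6,r8) ✓  (c7,r2) ✓  (c7,r7) ✗
Counterexamples (restrictor pairs failing the scope): 3.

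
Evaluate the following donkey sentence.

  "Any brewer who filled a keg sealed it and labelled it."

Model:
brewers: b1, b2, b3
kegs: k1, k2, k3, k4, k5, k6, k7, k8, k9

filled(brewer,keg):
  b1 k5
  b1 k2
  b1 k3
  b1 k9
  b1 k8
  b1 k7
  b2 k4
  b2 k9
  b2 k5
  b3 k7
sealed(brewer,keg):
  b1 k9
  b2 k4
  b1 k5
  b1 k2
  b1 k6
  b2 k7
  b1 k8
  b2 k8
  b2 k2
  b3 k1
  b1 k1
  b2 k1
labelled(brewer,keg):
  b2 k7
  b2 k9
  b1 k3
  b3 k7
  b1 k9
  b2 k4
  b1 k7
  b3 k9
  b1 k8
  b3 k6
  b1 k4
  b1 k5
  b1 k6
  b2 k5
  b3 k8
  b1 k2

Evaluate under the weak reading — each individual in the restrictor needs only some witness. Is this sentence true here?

False

"it" takes "a keg" as antecedent — a donkey pronoun bound across the clause boundary.
Weak reading: every brewer b with some filled-keg has at least one filled-keg k such that sealed(b,k) ∧ labelled(b,k).
Per brewer: b1:✓  b2:✓  b3:✗
b3 has no witness among its filled-kegs.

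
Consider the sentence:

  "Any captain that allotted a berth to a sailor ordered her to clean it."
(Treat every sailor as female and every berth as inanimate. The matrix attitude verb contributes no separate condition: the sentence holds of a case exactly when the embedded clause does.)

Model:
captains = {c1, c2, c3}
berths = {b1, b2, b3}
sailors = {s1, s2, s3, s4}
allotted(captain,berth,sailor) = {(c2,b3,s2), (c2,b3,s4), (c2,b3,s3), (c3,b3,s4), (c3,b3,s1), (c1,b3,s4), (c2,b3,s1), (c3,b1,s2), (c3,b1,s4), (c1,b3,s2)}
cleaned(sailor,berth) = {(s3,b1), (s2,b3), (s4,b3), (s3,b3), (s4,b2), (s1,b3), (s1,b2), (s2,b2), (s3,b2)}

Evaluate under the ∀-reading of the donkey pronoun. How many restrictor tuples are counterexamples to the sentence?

"her" takes "a sailor" as antecedent and "it" takes "a berth"; both are donkey pronouns co-varying with the restrictor.
Strong reading: for every (c,b,s) with allotted(c,b,s), cleaned(s,b).
Restrictor triples: (c1,b3,s2)→cleaned(s2,b3) ✓  (c1,b3,s4)→cleaned(s4,b3) ✓  (c2,b3,s1)→cleaned(s1,b3) ✓  (c2,b3,s2)→cleaned(s2,b3) ✓  (c2,b3,s3)→cleaned(s3,b3) ✓  (c2,b3,s4)→cleaned(s4,b3) ✓  (c3,b1,s2)→cleaned(s2,b1) ✗  (c3,b1,s4)→cleaned(s4,b1) ✗  (c3,b3,s1)→cleaned(s1,b3) ✓  (c3,b3,s4)→cleaned(s4,b3) ✓
Counterexamples (restrictor triples failing the scope): 2.

2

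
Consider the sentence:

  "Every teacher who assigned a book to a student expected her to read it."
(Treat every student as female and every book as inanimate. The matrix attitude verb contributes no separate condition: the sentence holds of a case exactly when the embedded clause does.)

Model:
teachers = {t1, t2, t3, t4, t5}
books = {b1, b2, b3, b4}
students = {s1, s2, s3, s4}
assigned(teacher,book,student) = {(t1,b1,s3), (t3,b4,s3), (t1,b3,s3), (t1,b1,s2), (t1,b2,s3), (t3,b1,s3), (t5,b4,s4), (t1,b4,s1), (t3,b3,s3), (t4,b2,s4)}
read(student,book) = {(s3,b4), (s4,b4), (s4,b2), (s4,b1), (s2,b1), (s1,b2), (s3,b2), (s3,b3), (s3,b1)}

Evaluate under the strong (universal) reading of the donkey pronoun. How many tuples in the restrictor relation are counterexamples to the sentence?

"her" takes "a student" as antecedent and "it" takes "a book"; both are donkey pronouns co-varying with the restrictor.
Strong reading: for every (t,b,s) with assigned(t,b,s), read(s,b).
Restrictor triples: (t1,b1,s2)→read(s2,b1) ✓  (t1,b1,s3)→read(s3,b1) ✓  (t1,b2,s3)→read(s3,b2) ✓  (t1,b3,s3)→read(s3,b3) ✓  (t1,b4,s1)→read(s1,b4) ✗  (t3,b1,s3)→read(s3,b1) ✓  (t3,b3,s3)→read(s3,b3) ✓  (t3,b4,s3)→read(s3,b4) ✓  (t4,b2,s4)→read(s4,b2) ✓  (t5,b4,s4)→read(s4,b4) ✓
Counterexamples (restrictor triples failing the scope): 1.

1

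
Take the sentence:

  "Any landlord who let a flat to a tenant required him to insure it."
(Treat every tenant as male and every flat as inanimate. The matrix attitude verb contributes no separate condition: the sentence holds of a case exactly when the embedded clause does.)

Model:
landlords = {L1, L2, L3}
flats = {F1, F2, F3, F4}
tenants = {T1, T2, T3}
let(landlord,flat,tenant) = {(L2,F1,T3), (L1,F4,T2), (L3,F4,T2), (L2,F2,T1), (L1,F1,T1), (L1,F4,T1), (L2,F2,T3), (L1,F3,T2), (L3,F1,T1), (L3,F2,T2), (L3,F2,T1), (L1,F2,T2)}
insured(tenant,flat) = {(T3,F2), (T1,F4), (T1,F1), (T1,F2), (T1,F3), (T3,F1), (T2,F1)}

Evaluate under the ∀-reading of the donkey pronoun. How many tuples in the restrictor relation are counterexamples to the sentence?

5

"him" takes "a tenant" as antecedent and "it" takes "a flat"; both are donkey pronouns co-varying with the restrictor.
Strong reading: for every (l,f,t) with let(l,f,t), insured(t,f).
Restrictor triples: (L1,F1,T1)→insured(T1,F1) ✓  (L1,F2,T2)→insured(T2,F2) ✗  (L1,F3,T2)→insured(T2,F3) ✗  (L1,F4,T1)→insured(T1,F4) ✓  (L1,F4,T2)→insured(T2,F4) ✗  (L2,F1,T3)→insured(T3,F1) ✓  (L2,F2,T1)→insured(T1,F2) ✓  (L2,F2,T3)→insured(T3,F2) ✓  (L3,F1,T1)→insured(T1,F1) ✓  (L3,F2,T1)→insured(T1,F2) ✓  (L3,F2,T2)→insured(T2,F2) ✗  (L3,F4,T2)→insured(T2,F4) ✗
Counterexamples (restrictor triples failing the scope): 5.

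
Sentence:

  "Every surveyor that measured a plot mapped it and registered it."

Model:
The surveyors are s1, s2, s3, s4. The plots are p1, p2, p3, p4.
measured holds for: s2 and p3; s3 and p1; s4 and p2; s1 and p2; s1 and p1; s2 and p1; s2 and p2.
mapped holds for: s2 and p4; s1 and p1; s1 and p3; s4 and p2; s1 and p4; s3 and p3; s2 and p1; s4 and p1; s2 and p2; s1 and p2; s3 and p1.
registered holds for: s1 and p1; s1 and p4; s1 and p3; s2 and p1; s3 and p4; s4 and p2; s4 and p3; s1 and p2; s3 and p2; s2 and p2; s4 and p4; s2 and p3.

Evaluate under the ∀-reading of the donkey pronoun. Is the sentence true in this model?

"it" takes "a plot" as antecedent — a donkey pronoun bound across the clause boundary.
Strong reading: for every (s,p) with measured(s,p), mapped(s,p) ∧ registered(s,p).
Restrictor pairs: (s1,p1) ✓  (s1,p2) ✓  (s2,p1) ✓  (s2,p2) ✓  (s2,p3) ✗  (s3,p1) ✗  (s4,p2) ✓
Counterexample: (s2,p3) is in measured but fails the scope.

False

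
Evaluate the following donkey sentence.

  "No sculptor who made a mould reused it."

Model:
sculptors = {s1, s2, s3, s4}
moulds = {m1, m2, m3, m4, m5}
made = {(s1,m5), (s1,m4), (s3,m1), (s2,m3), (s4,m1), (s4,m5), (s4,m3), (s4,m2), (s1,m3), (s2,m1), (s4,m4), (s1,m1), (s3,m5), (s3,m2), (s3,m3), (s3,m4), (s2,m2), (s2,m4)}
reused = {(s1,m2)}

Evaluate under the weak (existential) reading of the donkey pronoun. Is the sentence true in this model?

True

"it" takes "a mould" as antecedent — a donkey pronoun bound across the clause boundary.
Truth condition: for no (s,m) with made(s,m) does reused(s,m) hold.
Restrictor pairs — does the scope hold? (s1,m1):fails  (s1,m3):fails  (s1,m4):fails  (s1,m5):fails  (s2,m1):fails  (s2,m2):fails  (s2,m3):fails  (s2,m4):fails  (s3,m1):fails  (s3,m2):fails  (s3,m3):fails  (s3,m4):fails  (s3,m5):fails  (s4,m1):fails  (s4,m2):fails  (s4,m3):fails  (s4,m4):fails  (s4,m5):fails
Scope holds for no restrictor pair, so the sentence is true.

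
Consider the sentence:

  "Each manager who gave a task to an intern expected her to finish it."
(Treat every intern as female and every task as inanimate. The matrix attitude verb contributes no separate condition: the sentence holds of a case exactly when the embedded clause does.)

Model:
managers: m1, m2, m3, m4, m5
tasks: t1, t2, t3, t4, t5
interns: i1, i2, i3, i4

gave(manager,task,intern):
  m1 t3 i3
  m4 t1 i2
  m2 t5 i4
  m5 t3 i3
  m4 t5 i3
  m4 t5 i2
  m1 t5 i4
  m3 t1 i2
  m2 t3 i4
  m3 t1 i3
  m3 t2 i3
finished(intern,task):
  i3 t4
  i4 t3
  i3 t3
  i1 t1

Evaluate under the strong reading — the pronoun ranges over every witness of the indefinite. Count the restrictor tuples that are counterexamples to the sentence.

"her" takes "an intern" as antecedent and "it" takes "a task"; both are donkey pronouns co-varying with the restrictor.
Strong reading: for every (m,t,i) with gave(m,t,i), finished(i,t).
Restrictor triples: (m1,t3,i3)→finished(i3,t3) ✓  (m1,t5,i4)→finished(i4,t5) ✗  (m2,t3,i4)→finished(i4,t3) ✓  (m2,t5,i4)→finished(i4,t5) ✗  (m3,t1,i2)→finished(i2,t1) ✗  (m3,t1,i3)→finished(i3,t1) ✗  (m3,t2,i3)→finished(i3,t2) ✗  (m4,t1,i2)→finished(i2,t1) ✗  (m4,t5,i2)→finished(i2,t5) ✗  (m4,t5,i3)→finished(i3,t5) ✗  (m5,t3,i3)→finished(i3,t3) ✓
Counterexamples (restrictor triples failing the scope): 8.

8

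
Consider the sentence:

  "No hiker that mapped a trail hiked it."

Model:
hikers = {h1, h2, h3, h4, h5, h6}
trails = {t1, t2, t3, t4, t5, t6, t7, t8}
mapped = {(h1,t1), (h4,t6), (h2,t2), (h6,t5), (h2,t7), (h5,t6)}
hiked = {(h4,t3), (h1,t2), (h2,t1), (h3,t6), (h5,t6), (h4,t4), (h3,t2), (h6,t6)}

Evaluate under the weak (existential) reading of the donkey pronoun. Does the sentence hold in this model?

False

"it" takes "a trail" as antecedent — a donkey pronoun bound across the clause boundary.
Truth condition: for no (h,t) with mapped(h,t) does hiked(h,t) hold.
Restrictor pairs — does the scope hold? (h1,t1):fails  (h2,t2):fails  (h2,t7):fails  (h4,t6):fails  (h5,t6):holds  (h6,t5):fails
Scope holds for 1 pair(s), so the sentence is false.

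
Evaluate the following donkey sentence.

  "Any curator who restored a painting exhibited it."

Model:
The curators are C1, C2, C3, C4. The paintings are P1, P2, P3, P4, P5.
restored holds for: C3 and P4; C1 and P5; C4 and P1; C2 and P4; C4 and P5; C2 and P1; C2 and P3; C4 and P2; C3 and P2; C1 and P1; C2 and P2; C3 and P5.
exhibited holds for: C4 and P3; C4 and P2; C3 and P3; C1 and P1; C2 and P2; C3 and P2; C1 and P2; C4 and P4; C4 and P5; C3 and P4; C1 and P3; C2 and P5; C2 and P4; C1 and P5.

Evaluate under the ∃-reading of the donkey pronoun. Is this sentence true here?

True

"it" takes "a painting" as antecedent — a donkey pronoun bound across the clause boundary.
Weak reading: every curator c with some restored-painting has at least one restored-painting p such that exhibited(c,p).
Per curator: C1:✓  C2:✓  C3:✓  C4:✓
Every curator in the restrictor has a witness.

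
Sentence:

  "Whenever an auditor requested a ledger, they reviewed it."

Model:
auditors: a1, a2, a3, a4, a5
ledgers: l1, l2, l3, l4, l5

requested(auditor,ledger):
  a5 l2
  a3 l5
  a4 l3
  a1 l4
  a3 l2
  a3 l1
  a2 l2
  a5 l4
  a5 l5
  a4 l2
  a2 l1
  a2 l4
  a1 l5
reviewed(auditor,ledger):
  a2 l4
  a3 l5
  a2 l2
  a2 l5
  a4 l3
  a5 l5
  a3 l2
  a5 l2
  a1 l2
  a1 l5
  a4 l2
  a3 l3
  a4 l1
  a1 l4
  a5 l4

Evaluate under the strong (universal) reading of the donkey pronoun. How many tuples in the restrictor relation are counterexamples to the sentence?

"it" takes "a ledger" as antecedent — a donkey pronoun bound across the clause boundary.
Strong reading: for every (a,l) with requested(a,l), reviewed(a,l).
Restrictor pairs: (a1,l4) ✓  (a1,l5) ✓  (a2,l1) ✗  (a2,l2) ✓  (a2,l4) ✓  (a3,l1) ✗  (a3,l2) ✓  (a3,l5) ✓  (a4,l2) ✓  (a4,l3) ✓  (a5,l2) ✓  (a5,l4) ✓  (a5,l5) ✓
Counterexamples (restrictor pairs failing the scope): 2.

2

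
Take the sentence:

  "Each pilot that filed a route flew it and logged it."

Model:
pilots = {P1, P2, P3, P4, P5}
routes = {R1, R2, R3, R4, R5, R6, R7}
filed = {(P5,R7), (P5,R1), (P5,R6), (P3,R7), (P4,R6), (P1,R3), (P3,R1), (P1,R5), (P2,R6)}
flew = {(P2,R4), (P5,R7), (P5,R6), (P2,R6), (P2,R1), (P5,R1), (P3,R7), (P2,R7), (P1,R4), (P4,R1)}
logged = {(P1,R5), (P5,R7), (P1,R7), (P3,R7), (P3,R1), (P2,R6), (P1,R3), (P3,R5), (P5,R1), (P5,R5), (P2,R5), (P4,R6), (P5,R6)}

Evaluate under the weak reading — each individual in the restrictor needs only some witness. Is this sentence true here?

False

"it" takes "a route" as antecedent — a donkey pronoun bound across the clause boundary.
Weak reading: every pilot p with some filed-route has at least one filed-route r such that flew(p,r) ∧ logged(p,r).
Per pilot: P1:✗  P2:✓  P3:✓  P4:✗  P5:✓
P1 has no witness among its filed-routes.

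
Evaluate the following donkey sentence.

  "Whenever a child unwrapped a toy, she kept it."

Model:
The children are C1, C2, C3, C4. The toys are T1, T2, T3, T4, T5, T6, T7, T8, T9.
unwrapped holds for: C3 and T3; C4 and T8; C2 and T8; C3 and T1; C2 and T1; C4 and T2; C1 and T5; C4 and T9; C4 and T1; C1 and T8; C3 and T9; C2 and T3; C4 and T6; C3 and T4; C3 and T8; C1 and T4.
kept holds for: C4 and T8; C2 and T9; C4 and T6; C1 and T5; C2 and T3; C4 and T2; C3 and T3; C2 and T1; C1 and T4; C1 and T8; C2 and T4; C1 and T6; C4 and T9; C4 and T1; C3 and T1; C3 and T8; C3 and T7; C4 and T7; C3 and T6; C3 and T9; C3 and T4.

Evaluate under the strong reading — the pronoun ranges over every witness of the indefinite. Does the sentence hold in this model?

False

"it" takes "a toy" as antecedent — a donkey pronoun bound across the clause boundary.
Strong reading: for every (c,t) with unwrapped(c,t), kept(c,t).
Restrictor pairs: (C1,T4) ✓  (C1,T5) ✓  (C1,T8) ✓  (C2,T1) ✓  (C2,T3) ✓  (C2,T8) ✗  (C3,T1) ✓  (C3,T3) ✓  (C3,T4) ✓  (C3,T8) ✓  (C3,T9) ✓  (C4,T1) ✓  (C4,T2) ✓  (C4,T6) ✓  (C4,T8) ✓  (C4,T9) ✓
Counterexample: (C2,T8) is in unwrapped but fails the scope.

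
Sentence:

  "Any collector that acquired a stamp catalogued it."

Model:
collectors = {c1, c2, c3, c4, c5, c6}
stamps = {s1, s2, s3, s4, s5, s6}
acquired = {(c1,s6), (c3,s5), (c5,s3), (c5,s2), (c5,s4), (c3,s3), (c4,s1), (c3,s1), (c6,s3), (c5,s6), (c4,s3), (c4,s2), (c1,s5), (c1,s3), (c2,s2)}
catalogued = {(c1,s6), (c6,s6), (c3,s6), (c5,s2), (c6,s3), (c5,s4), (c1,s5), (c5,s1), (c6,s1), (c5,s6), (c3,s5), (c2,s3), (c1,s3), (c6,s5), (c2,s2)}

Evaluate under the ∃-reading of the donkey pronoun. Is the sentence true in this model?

"it" takes "a stamp" as antecedent — a donkey pronoun bound across the clause boundary.
Weak reading: every collector c with some acquired-stamp has at least one acquired-stamp s such that catalogued(c,s).
Per collector: c1:✓  c2:✓  c3:✓  c4:✗  c5:✓  c6:✓
c4 has no witness among its acquired-stamps.

False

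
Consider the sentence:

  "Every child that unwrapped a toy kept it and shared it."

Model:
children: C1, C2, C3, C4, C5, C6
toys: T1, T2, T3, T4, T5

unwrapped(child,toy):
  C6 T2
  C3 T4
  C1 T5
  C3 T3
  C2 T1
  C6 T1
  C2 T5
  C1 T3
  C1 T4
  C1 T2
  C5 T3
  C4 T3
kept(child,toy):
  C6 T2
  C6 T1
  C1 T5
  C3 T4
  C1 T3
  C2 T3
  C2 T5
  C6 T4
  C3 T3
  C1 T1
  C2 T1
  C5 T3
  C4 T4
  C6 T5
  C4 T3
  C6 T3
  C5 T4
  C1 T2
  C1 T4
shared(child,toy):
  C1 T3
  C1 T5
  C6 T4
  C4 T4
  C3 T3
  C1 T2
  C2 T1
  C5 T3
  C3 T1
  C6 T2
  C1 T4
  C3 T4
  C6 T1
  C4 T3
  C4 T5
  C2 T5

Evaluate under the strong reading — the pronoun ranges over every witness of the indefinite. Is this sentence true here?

True

"it" takes "a toy" as antecedent — a donkey pronoun bound across the clause boundary.
Strong reading: for every (c,t) with unwrapped(c,t), kept(c,t) ∧ shared(c,t).
Restrictor pairs: (C1,T2) ✓  (C1,T3) ✓  (C1,T4) ✓  (C1,T5) ✓  (C2,T1) ✓  (C2,T5) ✓  (C3,T3) ✓  (C3,T4) ✓  (C4,T3) ✓  (C5,T3) ✓  (C6,T1) ✓  (C6,T2) ✓
Every restrictor pair satisfies the scope.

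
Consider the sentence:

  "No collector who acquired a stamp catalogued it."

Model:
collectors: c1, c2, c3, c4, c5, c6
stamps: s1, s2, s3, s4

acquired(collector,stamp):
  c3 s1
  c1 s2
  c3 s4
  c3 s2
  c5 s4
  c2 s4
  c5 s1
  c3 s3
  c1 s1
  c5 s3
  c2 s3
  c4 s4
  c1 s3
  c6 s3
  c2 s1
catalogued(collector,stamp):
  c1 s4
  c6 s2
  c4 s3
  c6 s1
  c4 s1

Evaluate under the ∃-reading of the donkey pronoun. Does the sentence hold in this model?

True

"it" takes "a stamp" as antecedent — a donkey pronoun bound across the clause boundary.
Truth condition: for no (c,s) with acquired(c,s) does catalogued(c,s) hold.
Restrictor pairs — does the scope hold? (c1,s1):fails  (c1,s2):fails  (c1,s3):fails  (c2,s1):fails  (c2,s3):fails  (c2,s4):fails  (c3,s1):fails  (c3,s2):fails  (c3,s3):fails  (c3,s4):fails  (c4,s4):fails  (c5,s1):fails  (c5,s3):fails  (c5,s4):fails  (c6,s3):fails
Scope holds for no restrictor pair, so the sentence is true.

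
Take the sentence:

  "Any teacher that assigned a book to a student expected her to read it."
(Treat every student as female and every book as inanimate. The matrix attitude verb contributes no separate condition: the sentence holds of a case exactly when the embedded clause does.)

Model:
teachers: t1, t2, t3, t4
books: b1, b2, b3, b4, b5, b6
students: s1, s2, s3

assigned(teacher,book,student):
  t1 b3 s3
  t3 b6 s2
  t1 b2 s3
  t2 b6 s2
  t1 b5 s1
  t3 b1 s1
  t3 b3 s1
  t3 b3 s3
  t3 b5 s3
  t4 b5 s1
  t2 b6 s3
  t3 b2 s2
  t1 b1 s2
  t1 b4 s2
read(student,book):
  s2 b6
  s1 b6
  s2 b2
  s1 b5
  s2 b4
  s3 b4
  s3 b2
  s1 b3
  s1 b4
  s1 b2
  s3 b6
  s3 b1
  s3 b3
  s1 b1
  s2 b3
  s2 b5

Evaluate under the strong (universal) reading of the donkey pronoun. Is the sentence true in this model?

"her" takes "a student" as antecedent and "it" takes "a book"; both are donkey pronouns co-varying with the restrictor.
Strong reading: for every (t,b,s) with assigned(t,b,s), read(s,b).
Restrictor triples: (t1,b1,s2)→read(s2,b1) ✗  (t1,b2,s3)→read(s3,b2) ✓  (t1,b3,s3)→read(s3,b3) ✓  (t1,b4,s2)→read(s2,b4) ✓  (t1,b5,s1)→read(s1,b5) ✓  (t2,b6,s2)→read(s2,b6) ✓  (t2,b6,s3)→read(s3,b6) ✓  (t3,b1,s1)→read(s1,b1) ✓  (t3,b2,s2)→read(s2,b2) ✓  (t3,b3,s1)→read(s1,b3) ✓  (t3,b3,s3)→read(s3,b3) ✓  (t3,b5,s3)→read(s3,b5) ✗  (t3,b6,s2)→read(s2,b6) ✓  (t4,b5,s1)→read(s1,b5) ✓
Counterexample: (t1,b1,s2) — read(s2,b1) does not hold.

False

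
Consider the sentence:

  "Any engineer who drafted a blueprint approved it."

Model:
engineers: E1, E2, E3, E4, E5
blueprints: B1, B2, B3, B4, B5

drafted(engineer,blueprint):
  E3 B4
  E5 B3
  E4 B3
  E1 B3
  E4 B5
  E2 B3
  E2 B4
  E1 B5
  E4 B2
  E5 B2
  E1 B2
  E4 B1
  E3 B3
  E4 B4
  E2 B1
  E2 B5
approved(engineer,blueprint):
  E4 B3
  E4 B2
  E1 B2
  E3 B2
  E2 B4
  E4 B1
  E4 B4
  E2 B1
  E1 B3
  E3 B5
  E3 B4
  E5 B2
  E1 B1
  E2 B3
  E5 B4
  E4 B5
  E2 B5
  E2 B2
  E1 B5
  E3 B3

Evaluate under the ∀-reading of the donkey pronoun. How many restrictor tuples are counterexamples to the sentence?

1

"it" takes "a blueprint" as antecedent — a donkey pronoun bound across the clause boundary.
Strong reading: for every (e,b) with drafted(e,b), approved(e,b).
Restrictor pairs: (E1,B2) ✓  (E1,B3) ✓  (E1,B5) ✓  (E2,B1) ✓  (E2,B3) ✓  (E2,B4) ✓  (E2,B5) ✓  (E3,B3) ✓  (E3,B4) ✓  (E4,B1) ✓  (E4,B2) ✓  (E4,B3) ✓  (E4,B4) ✓  (E4,B5) ✓  (E5,B2) ✓  (E5,B3) ✗
Counterexamples (restrictor pairs failing the scope): 1.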